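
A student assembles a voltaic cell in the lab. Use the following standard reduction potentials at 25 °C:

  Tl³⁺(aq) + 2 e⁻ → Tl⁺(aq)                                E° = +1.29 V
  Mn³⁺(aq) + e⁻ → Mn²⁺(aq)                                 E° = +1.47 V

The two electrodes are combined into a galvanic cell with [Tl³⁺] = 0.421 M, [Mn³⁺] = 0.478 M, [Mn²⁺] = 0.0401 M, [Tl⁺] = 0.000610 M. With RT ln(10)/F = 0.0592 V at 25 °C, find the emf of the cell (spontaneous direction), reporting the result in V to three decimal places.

+0.160 V

Mn³⁺/Mn²⁺ is the cathode (higher E°), Tl³⁺/Tl⁺ the anode: E°cell = +1.47 − (+1.29) = +0.18 V, n = 2.
Overall: 2 Mn³⁺(aq) + Tl⁺(aq) → 2 Mn²⁺(aq) + Tl³⁺(aq)
Q = [Mn²⁺]^2·[Tl³⁺] / ([Mn³⁺]^2·[Tl⁺]); log Q = 0.686.
E = E° − (0.0592/n) log Q = +0.18 − (0.0592/2)(0.686) = +0.160 V.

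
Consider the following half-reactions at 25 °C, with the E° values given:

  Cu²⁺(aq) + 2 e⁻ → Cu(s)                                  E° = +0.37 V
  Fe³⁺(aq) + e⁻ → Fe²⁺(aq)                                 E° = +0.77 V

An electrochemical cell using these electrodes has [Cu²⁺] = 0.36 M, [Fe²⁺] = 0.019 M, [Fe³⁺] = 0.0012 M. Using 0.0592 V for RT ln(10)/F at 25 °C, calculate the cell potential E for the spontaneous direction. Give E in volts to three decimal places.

+0.342 V

Fe³⁺/Fe²⁺ is the cathode (higher E°), Cu²⁺/Cu the anode: E°cell = +0.77 − (+0.37) = +0.40 V, n = 2.
Overall: 2 Fe³⁺(aq) + Cu(s) → 2 Fe²⁺(aq) + Cu²⁺(aq)
Q = [Fe²⁺]^2·[Cu²⁺] / ([Fe³⁺]^2); log Q = 1.955.
E = E° − (0.0592/n) log Q = +0.40 − (0.0592/2)(1.955) = +0.342 V.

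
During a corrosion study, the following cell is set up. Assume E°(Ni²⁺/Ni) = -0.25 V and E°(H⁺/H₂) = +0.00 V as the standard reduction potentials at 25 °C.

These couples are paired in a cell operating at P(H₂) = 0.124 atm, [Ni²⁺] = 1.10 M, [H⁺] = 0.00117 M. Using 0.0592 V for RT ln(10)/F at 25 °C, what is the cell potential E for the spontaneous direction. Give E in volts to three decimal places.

H⁺/H₂ is the cathode (higher E°), Ni²⁺/Ni the anode: E°cell = +0.00 − (-0.25) = +0.25 V, n = 2.
Overall: 2 H⁺(aq) + Ni(s) → H₂(g) + Ni²⁺(aq)
Q = P(H₂)·[Ni²⁺] / ([H⁺]^2); log Q = 4.998.
E = E° − (0.0592/n) log Q = +0.25 − (0.0592/2)(4.998) = +0.102 V.

+0.102 V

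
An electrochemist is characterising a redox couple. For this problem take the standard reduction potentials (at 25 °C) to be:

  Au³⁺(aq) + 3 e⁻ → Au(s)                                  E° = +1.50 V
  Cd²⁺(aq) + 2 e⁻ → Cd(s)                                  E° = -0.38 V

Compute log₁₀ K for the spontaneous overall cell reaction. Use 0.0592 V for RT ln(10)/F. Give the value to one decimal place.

190.5

Cathode: Au³⁺/Au; anode: Cd²⁺/Cd. E°cell = +1.88 V, n = 6.
log K = nE°cell / 0.0592 = (6)(+1.88) / 0.0592 = 190.5.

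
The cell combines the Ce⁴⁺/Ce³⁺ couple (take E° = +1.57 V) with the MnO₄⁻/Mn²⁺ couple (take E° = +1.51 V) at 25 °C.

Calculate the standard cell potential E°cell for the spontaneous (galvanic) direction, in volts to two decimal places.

+0.06 V

The Ce⁴⁺/Ce³⁺ couple has the higher reduction potential, so it is the cathode; MnO₄⁻/Mn²⁺ is oxidised at the anode.
E°cell = E°(cathode) − E°(anode) = (+1.57) − (+1.51) = +0.06 V.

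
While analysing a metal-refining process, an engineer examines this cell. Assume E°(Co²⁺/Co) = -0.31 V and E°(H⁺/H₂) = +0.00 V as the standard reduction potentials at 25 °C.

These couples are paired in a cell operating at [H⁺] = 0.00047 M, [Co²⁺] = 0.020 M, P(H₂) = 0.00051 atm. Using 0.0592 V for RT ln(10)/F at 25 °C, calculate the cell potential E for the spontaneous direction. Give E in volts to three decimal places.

H⁺/H₂ is the cathode (higher E°), Co²⁺/Co the anode: E°cell = +0.00 − (-0.31) = +0.31 V, n = 2.
Overall: 2 H⁺(aq) + Co(s) → H₂(g) + Co²⁺(aq)
Q = P(H₂)·[Co²⁺] / ([H⁺]^2); log Q = 1.664.
E = E° − (0.0592/n) log Q = +0.31 − (0.0592/2)(1.664) = +0.261 V.

+0.261 V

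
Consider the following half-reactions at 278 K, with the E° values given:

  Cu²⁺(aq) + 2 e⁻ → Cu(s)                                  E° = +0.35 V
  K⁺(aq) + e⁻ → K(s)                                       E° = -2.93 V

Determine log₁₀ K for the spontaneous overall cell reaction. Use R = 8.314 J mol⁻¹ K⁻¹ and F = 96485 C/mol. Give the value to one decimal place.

Cathode: Cu²⁺/Cu; anode: K⁺/K. E°cell = (+0.35) − (-2.93) = +3.28 V, with n = 2.
ΔG° = −nFE° = −RT ln K, so ln K = nFE°/(RT) = (2)(96485)(+3.28) / ((8.314)(278)) = 273.848.
log₁₀ K = 273.848 / ln 10 = 118.9.

118.9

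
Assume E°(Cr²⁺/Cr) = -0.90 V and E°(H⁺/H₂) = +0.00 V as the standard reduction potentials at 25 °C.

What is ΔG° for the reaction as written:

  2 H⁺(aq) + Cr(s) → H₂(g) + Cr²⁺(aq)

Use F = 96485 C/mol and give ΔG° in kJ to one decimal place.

-173.7 kJ

As written, H⁺/H₂ is reduced (cathode) and Cr²⁺/Cr is oxidised (anode), so E°cell = (+0.00) − (-0.90) = +0.90 V.
Balancing electrons gives n = 2.
ΔG° = −nFE° = −(2)(96485)(+0.90) = -173,673 J = -173.7 kJ.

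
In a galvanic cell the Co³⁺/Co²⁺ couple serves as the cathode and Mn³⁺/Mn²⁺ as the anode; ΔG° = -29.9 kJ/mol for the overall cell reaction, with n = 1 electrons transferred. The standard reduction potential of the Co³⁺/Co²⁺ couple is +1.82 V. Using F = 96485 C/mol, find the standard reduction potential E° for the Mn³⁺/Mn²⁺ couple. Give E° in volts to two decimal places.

E°cell = −ΔG°/(nF) = −(-29.9×10³)/((1)(96485)) = +0.310 V.
Since Co³⁺/Co²⁺ is the cathode and Mn³⁺/Mn²⁺ the anode, E°cell = E°(Co³⁺/Co²⁺) − E°(Mn³⁺/Mn²⁺).
So E°(Mn³⁺/Mn²⁺) = E°(Co³⁺/Co²⁺) − E°cell = (+1.82) − (+0.310) = +1.51 V.

+1.51 V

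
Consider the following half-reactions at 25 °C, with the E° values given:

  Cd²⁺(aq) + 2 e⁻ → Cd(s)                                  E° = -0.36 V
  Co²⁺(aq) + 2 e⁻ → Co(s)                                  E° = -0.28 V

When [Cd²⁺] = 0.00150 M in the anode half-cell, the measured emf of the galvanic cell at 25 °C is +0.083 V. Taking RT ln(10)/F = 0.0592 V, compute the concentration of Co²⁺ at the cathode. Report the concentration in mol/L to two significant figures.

Co²⁺/Co is the cathode, Cd²⁺/Cd the anode: E°cell = +0.08 V, n = 2.
Overall reaction: Co²⁺(aq) + Cd(s) → Co(s) + Cd²⁺(aq); Q = [Cd²⁺]^1/[Co²⁺]^1.
From E = E° − (0.0592/n) log Q: log Q = (E° − E)·n/0.0592 = (+0.08 − (+0.083))·2/0.0592 = -0.1014.
So 1·log[Co²⁺] = 1·log(0.0015) − log Q = -2.8239 − (-0.1014) = -2.7225; [Co²⁺] = 10^(-2.7225) ≈ 0.0019 M.

0.0019 M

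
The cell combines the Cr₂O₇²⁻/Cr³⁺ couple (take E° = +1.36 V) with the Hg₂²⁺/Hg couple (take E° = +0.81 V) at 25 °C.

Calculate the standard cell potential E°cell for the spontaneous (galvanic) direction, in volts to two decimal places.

+0.55 V

The Cr₂O₇²⁻/Cr³⁺ couple has the higher reduction potential, so it is the cathode; Hg₂²⁺/Hg is oxidised at the anode.
E°cell = E°(cathode) − E°(anode) = (+1.36) − (+0.81) = +0.55 V.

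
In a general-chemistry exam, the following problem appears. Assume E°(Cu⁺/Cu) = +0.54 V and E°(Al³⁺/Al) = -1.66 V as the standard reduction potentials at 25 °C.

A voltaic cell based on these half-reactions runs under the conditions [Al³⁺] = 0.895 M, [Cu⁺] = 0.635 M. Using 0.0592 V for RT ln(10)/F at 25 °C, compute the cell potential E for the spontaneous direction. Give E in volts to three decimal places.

Cu⁺/Cu is the cathode (higher E°), Al³⁺/Al the anode: E°cell = +0.54 − (-1.66) = +2.20 V, n = 3.
Overall: 3 Cu⁺(aq) + Al(s) → 3 Cu(s) + Al³⁺(aq)
Q = [Al³⁺] / ([Cu⁺]^3); log Q = 0.544.
E = E° − (0.0592/n) log Q = +2.20 − (0.0592/3)(0.544) = +2.189 V.

+2.189 V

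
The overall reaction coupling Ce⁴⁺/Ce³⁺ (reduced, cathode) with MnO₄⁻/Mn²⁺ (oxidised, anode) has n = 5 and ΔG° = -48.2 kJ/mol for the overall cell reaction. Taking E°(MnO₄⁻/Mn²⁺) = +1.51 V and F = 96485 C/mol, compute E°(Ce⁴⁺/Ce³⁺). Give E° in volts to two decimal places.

+1.61 V

E°cell = −ΔG°/(nF) = −(-48.2×10³)/((5)(96485)) = +0.100 V.
Since Ce⁴⁺/Ce³⁺ is the cathode and MnO₄⁻/Mn²⁺ the anode, E°cell = E°(Ce⁴⁺/Ce³⁺) − E°(MnO₄⁻/Mn²⁺).
So E°(Ce⁴⁺/Ce³⁺) = E°cell + E°(MnO₄⁻/Mn²⁺) = +0.100 + (+1.51) = +1.61 V.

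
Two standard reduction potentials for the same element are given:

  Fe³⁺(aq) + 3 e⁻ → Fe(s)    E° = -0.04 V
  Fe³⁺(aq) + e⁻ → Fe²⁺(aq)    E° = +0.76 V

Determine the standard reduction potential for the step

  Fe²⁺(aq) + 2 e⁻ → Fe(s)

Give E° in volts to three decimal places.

-0.440 V

Sequential free energies add, so n₃E°₃ = n₁E°₁ + n₂E°₂.
With n₃ = 3, and the known step contributing 1×(+0.76) V, the unknown satisfies 2·E° = 3×(-0.04) − 1×(+0.76) = -0.880.
E° = -0.880 / 2 = -0.440 V.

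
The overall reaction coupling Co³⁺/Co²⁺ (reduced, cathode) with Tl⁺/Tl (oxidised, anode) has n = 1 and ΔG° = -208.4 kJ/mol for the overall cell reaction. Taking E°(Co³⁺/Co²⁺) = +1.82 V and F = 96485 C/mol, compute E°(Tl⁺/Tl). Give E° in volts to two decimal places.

-0.34 V

E°cell = −ΔG°/(nF) = −(-208.4×10³)/((1)(96485)) = +2.160 V.
Since Co³⁺/Co²⁺ is the cathode and Tl⁺/Tl the anode, E°cell = E°(Co³⁺/Co²⁺) − E°(Tl⁺/Tl).
So E°(Tl⁺/Tl) = E°(Co³⁺/Co²⁺) − E°cell = (+1.82) − (+2.160) = -0.34 V.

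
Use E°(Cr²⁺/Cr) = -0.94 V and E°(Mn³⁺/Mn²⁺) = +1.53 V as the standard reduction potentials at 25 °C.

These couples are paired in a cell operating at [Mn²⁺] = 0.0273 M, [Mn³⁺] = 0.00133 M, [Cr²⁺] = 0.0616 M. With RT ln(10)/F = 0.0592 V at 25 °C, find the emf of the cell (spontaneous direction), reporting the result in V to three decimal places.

Mn³⁺/Mn²⁺ is the cathode (higher E°), Cr²⁺/Cr the anode: E°cell = +1.53 − (-0.94) = +2.47 V, n = 2.
Overall: 2 Mn³⁺(aq) + Cr(s) → 2 Mn²⁺(aq) + Cr²⁺(aq)
Q = [Mn²⁺]^2·[Cr²⁺] / ([Mn³⁺]^2); log Q = 1.414.
E = E° − (0.0592/n) log Q = +2.47 − (0.0592/2)(1.414) = +2.428 V.

+2.428 V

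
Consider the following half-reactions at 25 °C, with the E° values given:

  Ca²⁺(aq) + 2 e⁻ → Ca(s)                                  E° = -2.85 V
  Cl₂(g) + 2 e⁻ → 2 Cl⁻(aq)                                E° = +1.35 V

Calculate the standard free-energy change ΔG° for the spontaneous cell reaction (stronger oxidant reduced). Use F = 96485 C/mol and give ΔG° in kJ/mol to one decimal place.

Cl₂/Cl⁻ (E° = +1.35 V) is the cathode; Ca²⁺/Ca (E° = -2.85 V) is the anode, so E°cell = +4.20 V.
Balancing electrons gives n = 2 (lcm of 2 and 2).
ΔG° = −nFE° = −(2)(96485)(+4.20) = -810,474 J = -810.5 kJ/mol.

-810.5 kJ/mol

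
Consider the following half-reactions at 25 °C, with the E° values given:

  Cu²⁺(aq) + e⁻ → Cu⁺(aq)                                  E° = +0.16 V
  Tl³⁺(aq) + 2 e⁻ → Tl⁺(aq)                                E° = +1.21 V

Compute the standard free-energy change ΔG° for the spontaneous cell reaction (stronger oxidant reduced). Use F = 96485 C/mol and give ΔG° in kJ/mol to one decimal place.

-202.6 kJ/mol

Tl³⁺/Tl⁺ (E° = +1.21 V) is the cathode; Cu²⁺/Cu⁺ (E° = +0.16 V) is the anode, so E°cell = +1.05 V.
Balancing electrons gives n = 2 (lcm of 2 and 1).
ΔG° = −nFE° = −(2)(96485)(+1.05) = -202,618 J = -202.6 kJ/mol.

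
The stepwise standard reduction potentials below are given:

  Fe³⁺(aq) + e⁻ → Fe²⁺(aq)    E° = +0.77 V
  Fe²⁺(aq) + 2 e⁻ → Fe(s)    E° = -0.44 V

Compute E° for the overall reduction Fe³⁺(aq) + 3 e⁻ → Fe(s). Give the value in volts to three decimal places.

-0.037 V

Adding the free-energy changes (−nFE°) of the two steps gives −n₃FE°₃ = −n₁FE°₁ − n₂FE°₂.
E°₃ = (1×+0.77 + 2×-0.44) / 3 = (-0.110) / 3 = -0.037 V.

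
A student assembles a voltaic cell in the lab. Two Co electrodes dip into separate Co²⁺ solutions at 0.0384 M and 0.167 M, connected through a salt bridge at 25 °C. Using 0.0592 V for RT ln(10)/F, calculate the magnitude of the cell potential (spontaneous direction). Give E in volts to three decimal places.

+0.019 V

For a concentration cell E°cell = 0. The 0.167 M side is the cathode (reduction is favoured where [Co²⁺] is higher).
With n = 2, E = −(0.0592/2) log([Co²⁺]ₐₙ/[Co²⁺]꜀ₐₜ) = −(0.0592/2) log(0.0384/0.167) = −(0.0592/2)(-0.638) = +0.019 V.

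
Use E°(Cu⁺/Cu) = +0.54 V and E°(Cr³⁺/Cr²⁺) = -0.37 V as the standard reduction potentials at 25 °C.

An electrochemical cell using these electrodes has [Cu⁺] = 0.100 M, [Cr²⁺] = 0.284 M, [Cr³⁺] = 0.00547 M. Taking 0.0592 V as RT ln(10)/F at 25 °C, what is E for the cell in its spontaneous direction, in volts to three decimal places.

Cu⁺/Cu is the cathode (higher E°), Cr³⁺/Cr²⁺ the anode: E°cell = +0.54 − (-0.37) = +0.91 V, n = 1.
Overall: Cu⁺(aq) + Cr²⁺(aq) → Cu(s) + Cr³⁺(aq)
Q = [Cr³⁺] / ([Cu⁺]·[Cr²⁺]); log Q = -0.715.
E = E° − (0.0592/n) log Q = +0.91 − (0.0592/1)(-0.715) = +0.952 V.

+0.952 V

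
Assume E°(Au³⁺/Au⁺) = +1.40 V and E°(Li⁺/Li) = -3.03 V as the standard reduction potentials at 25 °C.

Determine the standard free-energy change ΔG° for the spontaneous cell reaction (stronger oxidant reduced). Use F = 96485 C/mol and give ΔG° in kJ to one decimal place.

Au³⁺/Au⁺ (E° = +1.40 V) is the cathode; Li⁺/Li (E° = -3.03 V) is the anode, so E°cell = +4.43 V.
Balancing electrons gives n = 2 (lcm of 2 and 1).
ΔG° = −nFE° = −(2)(96485)(+4.43) = -854,857 J = -854.9 kJ.

-854.9 kJ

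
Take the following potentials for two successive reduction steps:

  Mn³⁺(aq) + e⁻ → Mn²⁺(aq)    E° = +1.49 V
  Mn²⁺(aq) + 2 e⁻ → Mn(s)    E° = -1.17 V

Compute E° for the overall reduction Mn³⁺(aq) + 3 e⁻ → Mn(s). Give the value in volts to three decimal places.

Since ΔG° = −nFE° is additive over sequential reductions, n₃E°₃ = n₁E°₁ + n₂E°₂.
E°₃ = (1×+1.49 + 2×-1.17) / 3 = (-0.850) / 3 = -0.283 V.

-0.283 V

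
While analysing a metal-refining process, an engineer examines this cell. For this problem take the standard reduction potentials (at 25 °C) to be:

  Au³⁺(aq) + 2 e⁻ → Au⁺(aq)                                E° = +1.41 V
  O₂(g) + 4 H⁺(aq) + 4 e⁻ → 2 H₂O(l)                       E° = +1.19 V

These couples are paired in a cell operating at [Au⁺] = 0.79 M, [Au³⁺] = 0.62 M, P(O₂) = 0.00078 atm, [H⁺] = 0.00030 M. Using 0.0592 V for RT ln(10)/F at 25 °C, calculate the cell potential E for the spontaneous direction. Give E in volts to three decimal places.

+0.471 V

Au³⁺/Au⁺ is the cathode (higher E°), O₂/H₂O the anode: E°cell = +1.41 − (+1.19) = +0.22 V, n = 4.
Overall: 2 Au³⁺(aq) + 2 H₂O(l) → 2 Au⁺(aq) + O₂(g) + 4 H⁺(aq)
Q = [Au⁺]^2·P(O₂)·[H⁺]^4 / ([Au³⁺]^2); log Q = -16.989.
E = E° − (0.0592/n) log Q = +0.22 − (0.0592/4)(-16.989) = +0.471 V.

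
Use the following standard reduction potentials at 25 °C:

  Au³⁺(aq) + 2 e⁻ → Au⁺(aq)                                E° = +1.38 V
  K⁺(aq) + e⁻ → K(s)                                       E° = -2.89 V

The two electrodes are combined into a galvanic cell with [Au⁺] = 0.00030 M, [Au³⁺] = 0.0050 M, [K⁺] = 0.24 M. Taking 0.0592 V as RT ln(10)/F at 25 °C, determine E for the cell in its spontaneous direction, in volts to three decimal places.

+4.343 V

Au³⁺/Au⁺ is the cathode (higher E°), K⁺/K the anode: E°cell = +1.38 − (-2.89) = +4.27 V, n = 2.
Overall: Au³⁺(aq) + 2 K(s) → Au⁺(aq) + 2 K⁺(aq)
Q = [Au⁺]·[K⁺]^2 / ([Au³⁺]); log Q = -2.461.
E = E° − (0.0592/n) log Q = +4.27 − (0.0592/2)(-2.461) = +4.343 V.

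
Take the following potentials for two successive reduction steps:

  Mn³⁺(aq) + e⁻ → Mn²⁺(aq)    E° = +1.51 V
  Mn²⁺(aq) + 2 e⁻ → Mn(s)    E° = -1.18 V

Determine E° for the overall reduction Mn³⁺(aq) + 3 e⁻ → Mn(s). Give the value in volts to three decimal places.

Since ΔG° = −nFE° is additive over sequential reductions, n₃E°₃ = n₁E°₁ + n₂E°₂.
E°₃ = (1×+1.51 + 2×-1.18) / 3 = (-0.850) / 3 = -0.283 V.

-0.283 V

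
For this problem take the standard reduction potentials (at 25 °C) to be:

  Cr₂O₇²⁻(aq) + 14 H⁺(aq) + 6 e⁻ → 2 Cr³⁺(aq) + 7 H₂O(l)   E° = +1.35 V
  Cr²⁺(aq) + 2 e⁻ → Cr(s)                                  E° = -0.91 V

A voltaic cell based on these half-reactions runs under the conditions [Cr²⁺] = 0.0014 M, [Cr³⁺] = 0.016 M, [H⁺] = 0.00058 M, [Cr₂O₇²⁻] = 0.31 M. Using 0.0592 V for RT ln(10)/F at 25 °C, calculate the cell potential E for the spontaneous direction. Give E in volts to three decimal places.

+1.928 V

Cr₂O₇²⁻/Cr³⁺ is the cathode (higher E°), Cr²⁺/Cr the anode: E°cell = +1.35 − (-0.91) = +2.26 V, n = 6.
Overall: Cr₂O₇²⁻(aq) + 14 H⁺(aq) + 3 Cr(s) → 2 Cr³⁺(aq) + 7 H₂O(l) + 3 Cr²⁺(aq)
Q = [Cr³⁺]^2·[Cr²⁺]^3 / ([Cr₂O₇²⁻]·[H⁺]^14); log Q = 33.667.
E = E° − (0.0592/n) log Q = +2.26 − (0.0592/6)(33.667) = +1.928 V.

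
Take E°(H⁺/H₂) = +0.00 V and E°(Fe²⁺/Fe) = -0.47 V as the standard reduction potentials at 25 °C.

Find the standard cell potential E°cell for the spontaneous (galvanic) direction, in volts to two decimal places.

+0.47 V

The H⁺/H₂ couple has the higher reduction potential, so it is the cathode; Fe²⁺/Fe is oxidised at the anode.
E°cell = E°(cathode) − E°(anode) = (+0.00) − (-0.47) = +0.47 V.
Since E°cell > 0, the reaction is spontaneous under standard conditions.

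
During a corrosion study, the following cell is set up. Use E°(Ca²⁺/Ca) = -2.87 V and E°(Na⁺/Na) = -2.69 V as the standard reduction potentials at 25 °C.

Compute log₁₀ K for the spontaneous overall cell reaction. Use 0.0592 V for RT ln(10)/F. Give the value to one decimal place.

6.1

Cathode: Na⁺/Na; anode: Ca²⁺/Ca. E°cell = +0.18 V, n = 2.
log K = nE°cell / 0.0592 = (2)(+0.18) / 0.0592 = 6.1.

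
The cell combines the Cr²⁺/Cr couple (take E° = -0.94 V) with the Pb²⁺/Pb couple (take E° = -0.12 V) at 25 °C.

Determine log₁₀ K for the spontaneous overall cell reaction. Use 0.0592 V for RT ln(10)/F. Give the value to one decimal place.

Cathode: Pb²⁺/Pb; anode: Cr²⁺/Cr. E°cell = +0.82 V, n = 2.
log K = nE°cell / 0.0592 = (2)(+0.82) / 0.0592 = 27.7.

27.7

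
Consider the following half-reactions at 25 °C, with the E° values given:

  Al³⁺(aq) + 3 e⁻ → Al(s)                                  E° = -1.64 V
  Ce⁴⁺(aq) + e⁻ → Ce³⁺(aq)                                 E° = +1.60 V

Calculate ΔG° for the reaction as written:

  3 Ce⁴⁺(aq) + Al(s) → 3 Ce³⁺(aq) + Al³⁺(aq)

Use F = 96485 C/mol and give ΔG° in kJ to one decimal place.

As written, Ce⁴⁺/Ce³⁺ is reduced (cathode) and Al³⁺/Al is oxidised (anode), so E°cell = (+1.60) − (-1.64) = +3.24 V.
Balancing electrons gives n = 3.
ΔG° = −nFE° = −(3)(96485)(+3.24) = -937,834 J = -937.8 kJ.

-937.8 kJ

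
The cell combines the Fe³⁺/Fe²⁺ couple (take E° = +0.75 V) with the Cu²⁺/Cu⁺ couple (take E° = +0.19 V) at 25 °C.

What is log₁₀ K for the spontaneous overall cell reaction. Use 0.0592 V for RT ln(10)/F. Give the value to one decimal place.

Cathode: Fe³⁺/Fe²⁺; anode: Cu²⁺/Cu⁺. E°cell = +0.56 V, n = 1.
log K = nE°cell / 0.0592 = (1)(+0.56) / 0.0592 = 9.5.

9.5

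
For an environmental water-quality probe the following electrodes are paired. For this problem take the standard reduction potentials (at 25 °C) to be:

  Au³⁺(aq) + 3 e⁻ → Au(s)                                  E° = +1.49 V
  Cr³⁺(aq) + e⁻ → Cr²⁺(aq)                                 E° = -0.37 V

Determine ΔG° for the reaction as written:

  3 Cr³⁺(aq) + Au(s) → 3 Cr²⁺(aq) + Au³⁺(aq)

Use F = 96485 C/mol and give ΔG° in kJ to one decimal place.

+538.4 kJ

As written, Cr³⁺/Cr²⁺ is reduced (cathode) and Au³⁺/Au is oxidised (anode), so E°cell = (-0.37) − (+1.49) = -1.86 V.
Balancing electrons gives n = 3.
ΔG° = −nFE° = −(3)(96485)(-1.86) = 538,386 J = +538.4 kJ.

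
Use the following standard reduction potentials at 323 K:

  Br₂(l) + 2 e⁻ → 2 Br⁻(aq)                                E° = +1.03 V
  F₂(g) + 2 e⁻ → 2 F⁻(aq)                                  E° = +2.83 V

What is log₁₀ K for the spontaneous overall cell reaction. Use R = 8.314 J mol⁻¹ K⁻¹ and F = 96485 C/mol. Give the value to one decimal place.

56.2

Cathode: F₂/F⁻; anode: Br₂/Br⁻. E°cell = (+2.83) − (+1.03) = +1.80 V, with n = 2.
ΔG° = −nFE° = −RT ln K, so ln K = nFE°/(RT) = (2)(96485)(+1.80) / ((8.314)(323)) = 129.345.
log₁₀ K = 129.345 / ln 10 = 56.2.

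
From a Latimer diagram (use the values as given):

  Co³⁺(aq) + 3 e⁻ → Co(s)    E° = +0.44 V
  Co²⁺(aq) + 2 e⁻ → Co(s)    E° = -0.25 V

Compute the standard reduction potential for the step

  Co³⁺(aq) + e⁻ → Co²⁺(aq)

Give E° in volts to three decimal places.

+1.820 V

Sequential free energies add, so n₃E°₃ = n₁E°₁ + n₂E°₂.
With n₃ = 3, and the known step contributing 2×(-0.25) V, the unknown satisfies 1·E° = 3×(+0.44) − 2×(-0.25) = +1.820.
E° = +1.820 / 1 = +1.820 V.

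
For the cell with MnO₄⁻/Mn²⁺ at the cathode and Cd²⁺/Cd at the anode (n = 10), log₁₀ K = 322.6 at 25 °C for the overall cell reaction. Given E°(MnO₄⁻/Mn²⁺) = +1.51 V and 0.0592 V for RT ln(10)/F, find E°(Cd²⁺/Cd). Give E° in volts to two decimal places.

-0.40 V

E°cell = (0.0592/n)·log K = (0.0592/10)(322.6) = +1.910 V.
Since MnO₄⁻/Mn²⁺ is the cathode and Cd²⁺/Cd the anode, E°cell = E°(MnO₄⁻/Mn²⁺) − E°(Cd²⁺/Cd).
So E°(Cd²⁺/Cd) = E°(MnO₄⁻/Mn²⁺) − E°cell = (+1.51) − (+1.910) = -0.40 V.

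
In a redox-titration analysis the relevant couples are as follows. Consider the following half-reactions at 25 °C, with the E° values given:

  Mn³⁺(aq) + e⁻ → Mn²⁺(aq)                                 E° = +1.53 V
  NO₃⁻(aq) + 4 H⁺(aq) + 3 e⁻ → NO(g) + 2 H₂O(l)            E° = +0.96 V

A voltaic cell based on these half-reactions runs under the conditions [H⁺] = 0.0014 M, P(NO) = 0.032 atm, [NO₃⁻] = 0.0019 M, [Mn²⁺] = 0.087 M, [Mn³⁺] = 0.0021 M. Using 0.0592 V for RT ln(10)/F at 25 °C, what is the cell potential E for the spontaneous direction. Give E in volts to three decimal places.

Mn³⁺/Mn²⁺ is the cathode (higher E°), NO₃⁻/NO the anode: E°cell = +1.53 − (+0.96) = +0.57 V, n = 3.
Overall: 3 Mn³⁺(aq) + NO(g) + 2 H₂O(l) → 3 Mn²⁺(aq) + NO₃⁻(aq) + 4 H⁺(aq)
Q = [Mn²⁺]^3·[NO₃⁻]·[H⁺]^4 / ([Mn³⁺]^3·P(NO)); log Q = -7.790.
E = E° − (0.0592/n) log Q = +0.57 − (0.0592/3)(-7.790) = +0.724 V.

+0.724 V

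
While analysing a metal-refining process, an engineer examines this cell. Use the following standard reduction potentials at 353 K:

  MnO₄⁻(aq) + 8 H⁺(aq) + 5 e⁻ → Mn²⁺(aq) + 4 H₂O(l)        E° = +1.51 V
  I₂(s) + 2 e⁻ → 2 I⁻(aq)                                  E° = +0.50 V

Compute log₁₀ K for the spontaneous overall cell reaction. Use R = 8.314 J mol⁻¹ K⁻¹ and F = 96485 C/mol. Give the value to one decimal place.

144.2

Cathode: MnO₄⁻/Mn²⁺; anode: I₂/I⁻. E°cell = (+1.51) − (+0.50) = +1.01 V, with n = 10.
ΔG° = −nFE° = −RT ln K, so ln K = nFE°/(RT) = (10)(96485)(+1.01) / ((8.314)(353)) = 332.045.
log₁₀ K = 332.045 / ln 10 = 144.2.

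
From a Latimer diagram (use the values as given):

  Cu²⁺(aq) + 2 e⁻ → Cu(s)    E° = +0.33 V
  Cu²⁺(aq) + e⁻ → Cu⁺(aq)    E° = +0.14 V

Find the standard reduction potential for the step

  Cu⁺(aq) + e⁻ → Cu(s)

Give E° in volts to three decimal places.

+0.520 V

Sequential free energies add, so n₃E°₃ = n₁E°₁ + n₂E°₂.
With n₃ = 2, and the known step contributing 1×(+0.14) V, the unknown satisfies 1·E° = 2×(+0.33) − 1×(+0.14) = +0.520.
E° = +0.520 / 1 = +0.520 V.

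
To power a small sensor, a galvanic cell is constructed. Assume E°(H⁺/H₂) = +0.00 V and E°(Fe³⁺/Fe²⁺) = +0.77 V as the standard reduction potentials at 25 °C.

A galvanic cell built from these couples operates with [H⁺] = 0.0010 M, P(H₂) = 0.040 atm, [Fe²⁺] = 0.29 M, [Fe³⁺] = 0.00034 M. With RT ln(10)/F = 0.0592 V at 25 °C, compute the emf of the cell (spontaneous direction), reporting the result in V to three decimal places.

Fe³⁺/Fe²⁺ is the cathode (higher E°), H⁺/H₂ the anode: E°cell = +0.77 − (+0.00) = +0.77 V, n = 2.
Overall: 2 Fe³⁺(aq) + H₂(g) → 2 Fe²⁺(aq) + 2 H⁺(aq)
Q = [Fe²⁺]^2·[H⁺]^2 / ([Fe³⁺]^2·P(H₂)); log Q = 1.260.
E = E° − (0.0592/n) log Q = +0.77 − (0.0592/2)(1.260) = +0.733 V.

+0.733 V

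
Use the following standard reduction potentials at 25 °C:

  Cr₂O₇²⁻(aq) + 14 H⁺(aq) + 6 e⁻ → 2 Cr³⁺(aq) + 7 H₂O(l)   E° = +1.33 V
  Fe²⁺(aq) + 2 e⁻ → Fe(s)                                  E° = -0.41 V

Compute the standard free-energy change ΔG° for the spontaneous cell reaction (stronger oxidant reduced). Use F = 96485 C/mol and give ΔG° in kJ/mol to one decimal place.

-1007.3 kJ/mol

Cr₂O₇²⁻/Cr³⁺ (E° = +1.33 V) is the cathode; Fe²⁺/Fe (E° = -0.41 V) is the anode, so E°cell = +1.74 V.
Balancing electrons gives n = 6 (lcm of 6 and 2).
ΔG° = −nFE° = −(6)(96485)(+1.74) = -1,007,303 J = -1007.3 kJ/mol.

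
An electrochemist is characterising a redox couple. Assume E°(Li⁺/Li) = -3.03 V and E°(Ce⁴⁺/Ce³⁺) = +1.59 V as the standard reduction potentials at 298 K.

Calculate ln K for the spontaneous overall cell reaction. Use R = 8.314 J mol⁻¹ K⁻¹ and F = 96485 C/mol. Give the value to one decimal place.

179.9

Cathode: Ce⁴⁺/Ce³⁺; anode: Li⁺/Li. E°cell = (+1.59) − (-3.03) = +4.62 V, with n = 1.
ΔG° = −nFE° = −RT ln K, so ln K = nFE°/(RT) = (1)(96485)(+4.62) / ((8.314)(298)) = 179.918.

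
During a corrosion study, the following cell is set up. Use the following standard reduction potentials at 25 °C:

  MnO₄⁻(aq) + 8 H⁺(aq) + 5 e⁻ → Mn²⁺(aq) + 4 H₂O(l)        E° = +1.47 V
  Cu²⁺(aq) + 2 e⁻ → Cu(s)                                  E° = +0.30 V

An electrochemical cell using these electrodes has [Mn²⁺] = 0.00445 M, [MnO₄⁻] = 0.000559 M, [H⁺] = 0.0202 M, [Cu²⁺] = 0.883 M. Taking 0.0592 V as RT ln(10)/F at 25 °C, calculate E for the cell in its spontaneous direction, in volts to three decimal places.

+1.000 V

MnO₄⁻/Mn²⁺ is the cathode (higher E°), Cu²⁺/Cu the anode: E°cell = +1.47 − (+0.30) = +1.17 V, n = 10.
Overall: 2 MnO₄⁻(aq) + 16 H⁺(aq) + 5 Cu(s) → 2 Mn²⁺(aq) + 8 H₂O(l) + 5 Cu²⁺(aq)
Q = [Mn²⁺]^2·[Cu²⁺]^5 / ([MnO₄⁻]^2·[H⁺]^16); log Q = 28.646.
E = E° − (0.0592/n) log Q = +1.17 − (0.0592/10)(28.646) = +1.000 V.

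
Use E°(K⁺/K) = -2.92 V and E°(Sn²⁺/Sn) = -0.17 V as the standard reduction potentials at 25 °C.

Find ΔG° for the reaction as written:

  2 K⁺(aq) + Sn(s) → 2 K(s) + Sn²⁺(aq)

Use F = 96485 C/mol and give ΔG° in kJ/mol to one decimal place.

+530.7 kJ/mol

As written, K⁺/K is reduced (cathode) and Sn²⁺/Sn is oxidised (anode), so E°cell = (-2.92) − (-0.17) = -2.75 V.
Balancing electrons gives n = 2.
ΔG° = −nFE° = −(2)(96485)(-2.75) = 530,668 J = +530.7 kJ/mol.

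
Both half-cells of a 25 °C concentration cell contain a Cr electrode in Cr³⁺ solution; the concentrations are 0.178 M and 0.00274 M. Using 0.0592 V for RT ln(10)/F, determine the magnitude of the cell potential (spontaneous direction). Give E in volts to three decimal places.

For a concentration cell E°cell = 0. The 0.178 M side is the cathode (reduction is favoured where [Cr³⁺] is higher).
With n = 3, E = −(0.0592/3) log([Cr³⁺]ₐₙ/[Cr³⁺]꜀ₐₜ) = −(0.0592/3) log(0.00274/0.178) = −(0.0592/3)(-1.813) = +0.036 V.

+0.036 V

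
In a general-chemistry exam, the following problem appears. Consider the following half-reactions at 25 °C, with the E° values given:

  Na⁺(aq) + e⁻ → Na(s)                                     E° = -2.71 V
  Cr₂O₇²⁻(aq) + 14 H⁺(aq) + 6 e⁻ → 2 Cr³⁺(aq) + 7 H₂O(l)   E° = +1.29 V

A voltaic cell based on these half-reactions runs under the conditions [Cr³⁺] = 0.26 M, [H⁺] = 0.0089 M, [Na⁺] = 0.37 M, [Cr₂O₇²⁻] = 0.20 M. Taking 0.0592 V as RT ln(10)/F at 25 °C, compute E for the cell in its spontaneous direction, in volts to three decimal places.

Cr₂O₇²⁻/Cr³⁺ is the cathode (higher E°), Na⁺/Na the anode: E°cell = +1.29 − (-2.71) = +4.00 V, n = 6.
Overall: Cr₂O₇²⁻(aq) + 14 H⁺(aq) + 6 Na(s) → 2 Cr³⁺(aq) + 7 H₂O(l) + 6 Na⁺(aq)
Q = [Cr³⁺]^2·[Na⁺]^6 / ([Cr₂O₇²⁻]·[H⁺]^14); log Q = 25.647.
E = E° − (0.0592/n) log Q = +4.00 − (0.0592/6)(25.647) = +3.747 V.

+3.747 V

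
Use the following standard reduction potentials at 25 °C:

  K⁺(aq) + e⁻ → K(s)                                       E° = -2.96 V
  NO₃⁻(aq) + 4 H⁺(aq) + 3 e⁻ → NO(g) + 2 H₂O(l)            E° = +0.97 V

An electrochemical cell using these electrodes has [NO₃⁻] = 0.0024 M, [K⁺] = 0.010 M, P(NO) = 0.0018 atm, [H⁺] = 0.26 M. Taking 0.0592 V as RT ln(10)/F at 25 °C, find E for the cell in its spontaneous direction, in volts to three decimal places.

+4.005 V

NO₃⁻/NO is the cathode (higher E°), K⁺/K the anode: E°cell = +0.97 − (-2.96) = +3.93 V, n = 3.
Overall: NO₃⁻(aq) + 4 H⁺(aq) + 3 K(s) → NO(g) + 2 H₂O(l) + 3 K⁺(aq)
Q = P(NO)·[K⁺]^3 / ([NO₃⁻]·[H⁺]^4); log Q = -3.785.
E = E° − (0.0592/n) log Q = +3.93 − (0.0592/3)(-3.785) = +4.005 V.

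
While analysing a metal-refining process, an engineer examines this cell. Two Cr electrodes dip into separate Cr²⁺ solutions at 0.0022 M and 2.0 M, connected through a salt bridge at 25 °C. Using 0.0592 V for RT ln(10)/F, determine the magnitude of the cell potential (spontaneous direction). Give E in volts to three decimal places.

+0.088 V

For a concentration cell E°cell = 0. The 2.0 M side is the cathode (reduction is favoured where [Cr²⁺] is higher).
With n = 2, E = −(0.0592/2) log([Cr²⁺]ₐₙ/[Cr²⁺]꜀ₐₜ) = −(0.0592/2) log(0.0022/2) = −(0.0592/2)(-2.959) = +0.088 V.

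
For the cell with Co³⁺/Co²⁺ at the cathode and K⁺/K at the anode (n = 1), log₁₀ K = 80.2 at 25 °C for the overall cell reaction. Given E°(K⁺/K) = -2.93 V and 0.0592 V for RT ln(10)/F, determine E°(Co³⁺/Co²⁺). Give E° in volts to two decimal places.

E°cell = (0.0592/n)·log K = (0.0592/1)(80.2) = +4.748 V.
Since Co³⁺/Co²⁺ is the cathode and K⁺/K the anode, E°cell = E°(Co³⁺/Co²⁺) − E°(K⁺/K).
So E°(Co³⁺/Co²⁺) = E°cell + E°(K⁺/K) = +4.748 + (-2.93) = +1.82 V.

+1.82 V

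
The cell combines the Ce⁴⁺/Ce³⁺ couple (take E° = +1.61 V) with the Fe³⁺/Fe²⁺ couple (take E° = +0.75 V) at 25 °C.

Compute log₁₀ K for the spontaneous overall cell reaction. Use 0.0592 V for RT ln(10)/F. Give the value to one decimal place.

Cathode: Ce⁴⁺/Ce³⁺; anode: Fe³⁺/Fe²⁺. E°cell = +0.86 V, n = 1.
log K = nE°cell / 0.0592 = (1)(+0.86) / 0.0592 = 14.5.

14.5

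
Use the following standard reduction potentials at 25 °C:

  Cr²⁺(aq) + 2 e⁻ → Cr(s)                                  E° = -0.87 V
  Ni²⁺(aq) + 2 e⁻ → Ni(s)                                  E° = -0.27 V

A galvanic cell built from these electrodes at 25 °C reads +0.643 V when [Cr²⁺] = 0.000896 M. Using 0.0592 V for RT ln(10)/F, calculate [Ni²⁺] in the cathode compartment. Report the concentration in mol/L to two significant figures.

Ni²⁺/Ni is the cathode, Cr²⁺/Cr the anode: E°cell = +0.60 V, n = 2.
Overall reaction: Ni²⁺(aq) + Cr(s) → Ni(s) + Cr²⁺(aq); Q = [Cr²⁺]^1/[Ni²⁺]^1.
From E = E° − (0.0592/n) log Q: log Q = (E° − E)·n/0.0592 = (+0.60 − (+0.643))·2/0.0592 = -1.4527.
So 1·log[Ni²⁺] = 1·log(0.000896) − log Q = -3.0477 − (-1.4527) = -1.5950; [Ni²⁺] = 10^(-1.5950) ≈ 0.025 M.

0.025 M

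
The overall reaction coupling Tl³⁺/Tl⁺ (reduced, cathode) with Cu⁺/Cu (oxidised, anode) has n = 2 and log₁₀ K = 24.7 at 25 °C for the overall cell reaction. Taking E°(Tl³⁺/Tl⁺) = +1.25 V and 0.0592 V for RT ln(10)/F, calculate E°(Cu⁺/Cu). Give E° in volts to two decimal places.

E°cell = (0.0592/n)·log K = (0.0592/2)(24.7) = +0.731 V.
Since Tl³⁺/Tl⁺ is the cathode and Cu⁺/Cu the anode, E°cell = E°(Tl³⁺/Tl⁺) − E°(Cu⁺/Cu).
So E°(Cu⁺/Cu) = E°(Tl³⁺/Tl⁺) − E°cell = (+1.25) − (+0.731) = +0.52 V.

+0.52 V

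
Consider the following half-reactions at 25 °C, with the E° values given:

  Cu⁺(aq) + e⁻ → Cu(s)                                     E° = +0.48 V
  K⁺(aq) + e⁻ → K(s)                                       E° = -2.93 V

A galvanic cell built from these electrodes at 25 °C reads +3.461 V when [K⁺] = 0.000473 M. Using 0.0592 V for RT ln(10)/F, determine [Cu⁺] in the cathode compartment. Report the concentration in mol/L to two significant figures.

0.0034 M

Cu⁺/Cu is the cathode, K⁺/K the anode: E°cell = +3.41 V, n = 1.
Overall reaction: Cu⁺(aq) + K(s) → Cu(s) + K⁺(aq); Q = [K⁺]^1/[Cu⁺]^1.
From E = E° − (0.0592/n) log Q: log Q = (E° − E)·n/0.0592 = (+3.41 − (+3.461))·1/0.0592 = -0.8615.
So 1·log[Cu⁺] = 1·log(0.000473) − log Q = -3.3251 − (-0.8615) = -2.4636; [Cu⁺] = 10^(-2.4636) ≈ 0.0034 M.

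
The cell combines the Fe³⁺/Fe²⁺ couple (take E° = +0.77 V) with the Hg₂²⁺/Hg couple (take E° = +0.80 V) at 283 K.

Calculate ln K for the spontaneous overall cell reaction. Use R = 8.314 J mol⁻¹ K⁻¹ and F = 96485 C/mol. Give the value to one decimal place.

2.5

Cathode: Hg₂²⁺/Hg; anode: Fe³⁺/Fe²⁺. E°cell = (+0.80) − (+0.77) = +0.03 V, with n = 2.
ΔG° = −nFE° = −RT ln K, so ln K = nFE°/(RT) = (2)(96485)(+0.03) / ((8.314)(283)) = 2.460.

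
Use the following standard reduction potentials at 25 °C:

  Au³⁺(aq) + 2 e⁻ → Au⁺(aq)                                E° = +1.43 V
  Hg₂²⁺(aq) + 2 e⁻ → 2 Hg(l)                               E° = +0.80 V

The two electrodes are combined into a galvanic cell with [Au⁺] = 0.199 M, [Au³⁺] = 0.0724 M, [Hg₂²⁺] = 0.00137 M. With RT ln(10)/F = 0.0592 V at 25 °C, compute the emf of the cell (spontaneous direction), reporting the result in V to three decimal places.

+0.702 V

Au³⁺/Au⁺ is the cathode (higher E°), Hg₂²⁺/Hg the anode: E°cell = +1.43 − (+0.80) = +0.63 V, n = 2.
Overall: Au³⁺(aq) + 2 Hg(l) → Au⁺(aq) + Hg₂²⁺(aq)
Q = [Au⁺]·[Hg₂²⁺] / ([Au³⁺]); log Q = -2.424.
E = E° − (0.0592/n) log Q = +0.63 − (0.0592/2)(-2.424) = +0.702 V.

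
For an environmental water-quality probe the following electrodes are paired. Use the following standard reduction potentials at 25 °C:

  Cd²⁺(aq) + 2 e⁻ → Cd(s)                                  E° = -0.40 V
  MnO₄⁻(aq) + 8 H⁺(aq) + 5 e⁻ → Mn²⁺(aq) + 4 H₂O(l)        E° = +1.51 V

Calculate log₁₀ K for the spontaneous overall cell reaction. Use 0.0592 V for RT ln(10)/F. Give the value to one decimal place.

322.6

Cathode: MnO₄⁻/Mn²⁺; anode: Cd²⁺/Cd. E°cell = +1.91 V, n = 10.
log K = nE°cell / 0.0592 = (10)(+1.91) / 0.0592 = 322.6.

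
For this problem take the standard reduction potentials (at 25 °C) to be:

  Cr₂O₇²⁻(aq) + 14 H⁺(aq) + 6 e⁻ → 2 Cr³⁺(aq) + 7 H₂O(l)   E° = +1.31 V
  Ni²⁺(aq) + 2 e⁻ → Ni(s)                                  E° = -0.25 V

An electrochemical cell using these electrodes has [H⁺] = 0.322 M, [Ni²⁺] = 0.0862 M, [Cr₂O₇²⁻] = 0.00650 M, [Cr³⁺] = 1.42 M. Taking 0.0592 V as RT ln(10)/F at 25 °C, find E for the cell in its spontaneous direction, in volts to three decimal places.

Cr₂O₇²⁻/Cr³⁺ is the cathode (higher E°), Ni²⁺/Ni the anode: E°cell = +1.31 − (-0.25) = +1.56 V, n = 6.
Overall: Cr₂O₇²⁻(aq) + 14 H⁺(aq) + 3 Ni(s) → 2 Cr³⁺(aq) + 7 H₂O(l) + 3 Ni²⁺(aq)
Q = [Cr³⁺]^2·[Ni²⁺]^3 / ([Cr₂O₇²⁻]·[H⁺]^14); log Q = 6.188.
E = E° − (0.0592/n) log Q = +1.56 − (0.0592/6)(6.188) = +1.499 V.

+1.499 V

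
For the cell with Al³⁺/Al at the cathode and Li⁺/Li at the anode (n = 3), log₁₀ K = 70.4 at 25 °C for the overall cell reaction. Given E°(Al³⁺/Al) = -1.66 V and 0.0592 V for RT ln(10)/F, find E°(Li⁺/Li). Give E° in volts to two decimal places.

E°cell = (0.0592/n)·log K = (0.0592/3)(70.4) = +1.389 V.
Since Al³⁺/Al is the cathode and Li⁺/Li the anode, E°cell = E°(Al³⁺/Al) − E°(Li⁺/Li).
So E°(Li⁺/Li) = E°(Al³⁺/Al) − E°cell = (-1.66) − (+1.389) = -3.05 V.

-3.05 V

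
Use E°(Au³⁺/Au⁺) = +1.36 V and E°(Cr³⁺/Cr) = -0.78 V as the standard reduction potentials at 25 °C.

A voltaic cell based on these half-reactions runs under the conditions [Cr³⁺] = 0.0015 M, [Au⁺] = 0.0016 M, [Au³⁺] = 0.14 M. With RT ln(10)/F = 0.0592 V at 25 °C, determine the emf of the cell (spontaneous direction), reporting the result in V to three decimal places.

+2.253 V

Au³⁺/Au⁺ is the cathode (higher E°), Cr³⁺/Cr the anode: E°cell = +1.36 − (-0.78) = +2.14 V, n = 6.
Overall: 3 Au³⁺(aq) + 2 Cr(s) → 3 Au⁺(aq) + 2 Cr³⁺(aq)
Q = [Au⁺]^3·[Cr³⁺]^2 / ([Au³⁺]^3); log Q = -11.474.
E = E° − (0.0592/n) log Q = +2.14 − (0.0592/6)(-11.474) = +2.253 V.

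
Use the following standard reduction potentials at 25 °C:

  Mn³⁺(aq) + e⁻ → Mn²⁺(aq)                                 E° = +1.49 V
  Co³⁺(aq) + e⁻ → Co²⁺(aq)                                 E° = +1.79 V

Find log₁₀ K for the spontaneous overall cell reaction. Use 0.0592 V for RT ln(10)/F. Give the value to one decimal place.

5.1

Cathode: Co³⁺/Co²⁺; anode: Mn³⁺/Mn²⁺. E°cell = +0.30 V, n = 1.
log K = nE°cell / 0.0592 = (1)(+0.30) / 0.0592 = 5.1.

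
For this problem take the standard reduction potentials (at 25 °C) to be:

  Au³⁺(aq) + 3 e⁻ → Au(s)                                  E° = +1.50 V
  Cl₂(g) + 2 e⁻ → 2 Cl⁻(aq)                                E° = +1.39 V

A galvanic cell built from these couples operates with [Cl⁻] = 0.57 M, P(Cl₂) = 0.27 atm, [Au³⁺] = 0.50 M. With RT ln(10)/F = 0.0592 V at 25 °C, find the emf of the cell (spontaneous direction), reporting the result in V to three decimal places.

Au³⁺/Au is the cathode (higher E°), Cl₂/Cl⁻ the anode: E°cell = +1.50 − (+1.39) = +0.11 V, n = 6.
Overall: 2 Au³⁺(aq) + 6 Cl⁻(aq) → 2 Au(s) + 3 Cl₂(g)
Q = P(Cl₂)^3 / ([Au³⁺]^2·[Cl⁻]^6); log Q = 0.361.
E = E° − (0.0592/n) log Q = +0.11 − (0.0592/6)(0.361) = +0.106 V.

+0.106 V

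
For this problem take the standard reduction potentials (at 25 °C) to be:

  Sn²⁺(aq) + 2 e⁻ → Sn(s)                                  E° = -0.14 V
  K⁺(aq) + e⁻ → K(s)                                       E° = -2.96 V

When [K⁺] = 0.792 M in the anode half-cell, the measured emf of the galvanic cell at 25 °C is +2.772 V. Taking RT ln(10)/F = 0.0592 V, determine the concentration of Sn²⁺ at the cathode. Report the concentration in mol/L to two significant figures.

0.015 M

Sn²⁺/Sn is the cathode, K⁺/K the anode: E°cell = +2.82 V, n = 2.
Overall reaction: Sn²⁺(aq) + 2 K(s) → Sn(s) + 2 K⁺(aq); Q = [K⁺]^2/[Sn²⁺]^1.
From E = E° − (0.0592/n) log Q: log Q = (E° − E)·n/0.0592 = (+2.82 − (+2.772))·2/0.0592 = 1.6216.
So 1·log[Sn²⁺] = 2·log(0.792) − log Q = -0.2025 − (1.6216) = -1.8241; [Sn²⁺] = 10^(-1.8241) ≈ 0.015 M.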